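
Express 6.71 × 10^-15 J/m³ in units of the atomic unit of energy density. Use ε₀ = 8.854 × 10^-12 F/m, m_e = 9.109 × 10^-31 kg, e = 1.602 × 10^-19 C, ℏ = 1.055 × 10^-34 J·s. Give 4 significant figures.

atomic unit of energy density: u_au = E_h/a₀³ = m_e⁴e¹⁰/((4πε₀)⁵ℏ⁸) = 2.929 × 10^13 J/m³.
6.71 × 10^-15 / 2.929 × 10^13 = 2.291 × 10^-28

2.291 × 10^-28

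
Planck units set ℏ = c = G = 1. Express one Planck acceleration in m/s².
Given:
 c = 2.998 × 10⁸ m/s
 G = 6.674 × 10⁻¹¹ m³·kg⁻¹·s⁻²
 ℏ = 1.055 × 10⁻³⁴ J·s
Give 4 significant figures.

From ℏ = c = G = 1 the acceleration scale is a_P = √(c⁷/(ℏG)).
  = √(3.092 × 10¹⁰³)
  = 5.560 × 10⁵¹ m/s²

5.560 × 10⁵¹ m/s²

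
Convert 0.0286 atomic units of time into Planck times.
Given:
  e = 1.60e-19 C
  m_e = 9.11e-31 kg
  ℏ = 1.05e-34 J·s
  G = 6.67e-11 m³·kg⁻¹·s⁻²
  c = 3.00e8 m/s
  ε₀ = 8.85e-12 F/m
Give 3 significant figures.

atomic unit of time: τ_au = (4πε₀)²ℏ³/(m_e e⁴) = 2.40e-17 s
Planck time: t_P = √(ℏG/c⁵) = 5.37e-44 s
0.0286 × 2.40e-17 / 5.37e-44 = 1.28e25

1.28e25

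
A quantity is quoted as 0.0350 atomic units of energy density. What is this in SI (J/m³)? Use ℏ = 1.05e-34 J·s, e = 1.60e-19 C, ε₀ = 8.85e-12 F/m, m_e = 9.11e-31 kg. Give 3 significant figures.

1.05e12 J/m³

One atomic unit of energy density: u_au = E_h/a₀³ = m_e⁴e¹⁰/((4πε₀)⁵ℏ⁸) = 3.01e13 J/m³.
0.0350 × 3.01e13 J/m³ = 1.05e12 J/m³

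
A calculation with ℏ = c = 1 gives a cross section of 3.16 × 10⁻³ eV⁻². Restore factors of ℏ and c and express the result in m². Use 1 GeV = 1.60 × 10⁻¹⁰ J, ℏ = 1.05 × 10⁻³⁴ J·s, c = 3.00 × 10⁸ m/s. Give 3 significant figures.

1.22 × 10⁻¹⁶ m²

Area is [L]² = [E]⁻²·(ℏc)²; restore (ℏc)².
1 GeV⁻² → (ℏc)² × (1 GeV in J)⁻² = 3.88 × 10⁻³² m².
Convert the energy scale: 3.16 × 10⁻³ eV⁻² = 3.16 × 10¹⁵ GeV⁻².
Result: 3.16 × 10¹⁵ × 3.88 × 10⁻³² = 1.22 × 10⁻¹⁶ m².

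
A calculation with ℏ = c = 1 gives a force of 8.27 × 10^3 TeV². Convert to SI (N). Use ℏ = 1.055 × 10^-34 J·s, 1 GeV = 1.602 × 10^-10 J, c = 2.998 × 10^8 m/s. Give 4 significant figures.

6.710 × 10^15 N

Force is [E]/[L] = [E]²/(ℏc); restore (ℏc)⁻¹.
1 GeV² → 1/(ℏc) × (1 GeV in J)² = 8.114 × 10^5 N.
Convert the energy scale: 8.27 × 10^3 TeV² = 8.27 × 10^9 GeV².
Result: 8.27 × 10^9 × 8.114 × 10^5 = 6.710 × 10^15 N.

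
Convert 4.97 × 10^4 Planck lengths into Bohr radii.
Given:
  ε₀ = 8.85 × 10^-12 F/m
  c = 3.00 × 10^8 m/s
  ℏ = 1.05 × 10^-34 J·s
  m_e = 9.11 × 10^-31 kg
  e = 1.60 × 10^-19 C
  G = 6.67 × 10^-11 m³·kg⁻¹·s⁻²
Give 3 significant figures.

1.52 × 10^-20

Planck length: ℓ_P = √(ℏG/c³) = 1.61 × 10^-35 m
Bohr radius: a₀ = 4πε₀ℏ²/(m_e e²) = 5.26 × 10^-11 m
4.97 × 10^4 × 1.61 × 10^-35 / 5.26 × 10^-11 = 1.52 × 10^-20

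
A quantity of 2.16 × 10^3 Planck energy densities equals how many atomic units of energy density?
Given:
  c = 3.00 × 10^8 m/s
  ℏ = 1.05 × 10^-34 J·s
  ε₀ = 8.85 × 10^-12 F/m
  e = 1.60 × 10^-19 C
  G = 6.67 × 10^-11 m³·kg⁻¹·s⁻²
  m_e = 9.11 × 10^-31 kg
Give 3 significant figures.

Planck energy density: u_P = c⁷/(ℏG²) = 4.68 × 10^113 J/m³
atomic unit of energy density: u_au = E_h/a₀³ = m_e⁴e¹⁰/((4πε₀)⁵ℏ⁸) = 3.01 × 10^13 J/m³
2.16 × 10^3 × 4.68 × 10^113 / 3.01 × 10^13 = 3.36 × 10^103

3.36 × 10^103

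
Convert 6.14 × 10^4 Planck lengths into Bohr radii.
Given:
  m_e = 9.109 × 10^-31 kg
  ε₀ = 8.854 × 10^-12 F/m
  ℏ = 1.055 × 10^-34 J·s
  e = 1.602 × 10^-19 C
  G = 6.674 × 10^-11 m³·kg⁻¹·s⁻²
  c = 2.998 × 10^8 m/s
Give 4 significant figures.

1.874 × 10^-20

Planck length: ℓ_P = √(ℏG/c³) = 1.616 × 10^-35 m
Bohr radius: a₀ = 4πε₀ℏ²/(m_e e²) = 5.297 × 10^-11 m
6.14 × 10^4 × 1.616 × 10^-35 / 5.297 × 10^-11 = 1.874 × 10^-20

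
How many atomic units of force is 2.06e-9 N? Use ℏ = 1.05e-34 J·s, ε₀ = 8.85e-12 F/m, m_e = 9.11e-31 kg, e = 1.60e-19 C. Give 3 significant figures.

0.0247

atomic unit of force: F_au = E_h/a₀ = m_e²e⁶/((4πε₀)³ℏ⁴) = 8.33e-8 N.
2.06e-9 / 8.33e-8 = 0.0247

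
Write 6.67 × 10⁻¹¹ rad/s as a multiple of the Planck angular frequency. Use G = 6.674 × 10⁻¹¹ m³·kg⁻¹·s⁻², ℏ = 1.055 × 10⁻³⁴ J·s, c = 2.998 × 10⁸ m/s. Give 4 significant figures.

3.596 × 10⁻⁵⁴

Planck angular frequency: ω_P = √(c⁵/(ℏG)) = 1.855 × 10⁴³ rad/s.
6.67 × 10⁻¹¹ / 1.855 × 10⁴³ = 3.596 × 10⁻⁵⁴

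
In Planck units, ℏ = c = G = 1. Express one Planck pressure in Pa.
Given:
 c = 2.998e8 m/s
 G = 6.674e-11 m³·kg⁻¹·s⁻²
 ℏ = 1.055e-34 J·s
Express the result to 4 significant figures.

4.632e113 Pa

From ℏ = c = G = 1 the pressure scale is p_P = c⁷/(ℏG²).
  = 2.177e59 / 4.699e-55
  = 4.632e113 Pa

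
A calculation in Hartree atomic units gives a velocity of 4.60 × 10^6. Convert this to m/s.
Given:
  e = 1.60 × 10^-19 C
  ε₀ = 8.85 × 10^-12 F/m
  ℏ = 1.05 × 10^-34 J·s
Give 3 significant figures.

One atomic unit of velocity: v_au = e²/(4πε₀ℏ) = 2.19 × 10^6 m/s.
4.60 × 10^6 × 2.19 × 10^6 m/s = 1.01 × 10^13 m/s

1.01 × 10^13 m/s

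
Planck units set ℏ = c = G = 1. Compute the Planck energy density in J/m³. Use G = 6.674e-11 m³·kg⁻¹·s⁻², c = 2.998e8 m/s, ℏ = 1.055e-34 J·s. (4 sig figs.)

From ℏ = c = G = 1 the energy density scale is u_P = c⁷/(ℏG²).
  = 2.177e59 / 4.699e-55
  = 4.632e113 J/m³

4.632e113 J/m³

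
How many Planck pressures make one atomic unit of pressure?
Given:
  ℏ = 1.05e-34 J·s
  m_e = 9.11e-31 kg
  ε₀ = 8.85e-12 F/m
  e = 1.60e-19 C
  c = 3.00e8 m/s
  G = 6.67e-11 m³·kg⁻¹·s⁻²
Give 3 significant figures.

atomic unit of pressure: P_au = E_h/a₀³ = m_e⁴e¹⁰/((4πε₀)⁵ℏ⁸) = 3.01e13 Pa
Planck pressure: p_P = c⁷/(ℏG²) = 4.68e113 Pa
ratio = 3.01e13 / 4.68e113 = 6.44e-101

6.44e-101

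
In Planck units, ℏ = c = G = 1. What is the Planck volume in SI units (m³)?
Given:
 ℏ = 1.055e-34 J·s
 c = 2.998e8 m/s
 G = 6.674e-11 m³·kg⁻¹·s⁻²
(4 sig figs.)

The unique combination of the constants set to 1 with dimensions of volume is V_P = (ℏG/c³)^(3/2).
  = √(1.784e-209)
  = 4.224e-105 m³

4.224e-105 m³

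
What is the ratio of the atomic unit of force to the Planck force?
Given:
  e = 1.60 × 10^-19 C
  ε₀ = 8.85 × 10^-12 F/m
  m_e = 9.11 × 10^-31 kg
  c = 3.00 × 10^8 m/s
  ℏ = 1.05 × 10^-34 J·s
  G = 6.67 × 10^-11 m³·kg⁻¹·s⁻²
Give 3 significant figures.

6.86 × 10^-52

atomic unit of force: F_au = E_h/a₀ = m_e²e⁶/((4πε₀)³ℏ⁴) = 8.33 × 10^-8 N
Planck force: F_P = c⁴/G = 1.21 × 10^44 N
ratio = 8.33 × 10^-8 / 1.21 × 10^44 = 6.86 × 10^-52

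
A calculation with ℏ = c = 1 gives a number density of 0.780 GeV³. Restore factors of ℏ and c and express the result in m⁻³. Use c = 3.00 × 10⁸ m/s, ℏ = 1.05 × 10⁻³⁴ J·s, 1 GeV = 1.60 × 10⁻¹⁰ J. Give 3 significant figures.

Number density is [L]⁻³ = [E]³/(ℏc)³.
1 GeV³ → 1/(ℏc)³ × (1 GeV in J)³ = 1.31 × 10⁴⁷ m⁻³.
Result: 0.780 × 1.31 × 10⁴⁷ = 1.02 × 10⁴⁷ m⁻³.

1.02 × 10⁴⁷ m⁻³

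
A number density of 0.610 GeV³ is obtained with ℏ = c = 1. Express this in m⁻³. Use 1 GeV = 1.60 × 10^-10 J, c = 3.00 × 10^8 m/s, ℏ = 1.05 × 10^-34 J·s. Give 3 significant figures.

Number density is [L]⁻³ = [E]³/(ℏc)³.
1 GeV³ → 1/(ℏc)³ × (1 GeV in J)³ = 1.31 × 10^47 m⁻³.
Result: 0.610 × 1.31 × 10^47 = 7.99 × 10^46 m⁻³.

7.99 × 10^46 m⁻³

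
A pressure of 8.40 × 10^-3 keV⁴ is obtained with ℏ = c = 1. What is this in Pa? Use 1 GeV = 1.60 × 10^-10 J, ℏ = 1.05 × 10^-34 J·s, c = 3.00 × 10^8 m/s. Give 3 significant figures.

1.76 × 10^11 Pa

Pressure is [E]/[L]³ = [E]⁴/(ℏc)³.
1 GeV⁴ → 1/(ℏc)³ × (1 GeV in J)⁴ = 2.10 × 10^37 Pa.
Convert the energy scale: 8.40 × 10^-3 keV⁴ = 8.40 × 10^-27 GeV⁴.
Result: 8.40 × 10^-27 × 2.10 × 10^37 = 1.76 × 10^11 Pa.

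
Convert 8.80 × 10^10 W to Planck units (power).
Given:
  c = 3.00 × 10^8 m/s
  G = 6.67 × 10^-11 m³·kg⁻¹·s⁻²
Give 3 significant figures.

2.42 × 10^-42

Planck power: P_P = c⁵/G = 3.64 × 10^52 W.
8.80 × 10^10 / 3.64 × 10^52 = 2.42 × 10^-42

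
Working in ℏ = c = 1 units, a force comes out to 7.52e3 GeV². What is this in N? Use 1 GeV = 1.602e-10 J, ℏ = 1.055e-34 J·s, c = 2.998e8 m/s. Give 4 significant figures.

Force is [E]/[L] = [E]²/(ℏc); restore (ℏc)⁻¹.
1 GeV² → 1/(ℏc) × (1 GeV in J)² = 8.114e5 N.
Result: 7.52e3 × 8.114e5 = 6.102e9 N.

6.102e9 N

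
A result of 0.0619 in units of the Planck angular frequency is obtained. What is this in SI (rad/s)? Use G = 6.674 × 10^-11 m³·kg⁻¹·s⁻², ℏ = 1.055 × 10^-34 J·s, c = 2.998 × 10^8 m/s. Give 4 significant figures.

1.148 × 10^42 rad/s

One Planck angular frequency: ω_P = √(c⁵/(ℏG)) = 1.855 × 10^43 rad/s.
0.0619 × 1.855 × 10^43 rad/s = 1.148 × 10^42 rad/s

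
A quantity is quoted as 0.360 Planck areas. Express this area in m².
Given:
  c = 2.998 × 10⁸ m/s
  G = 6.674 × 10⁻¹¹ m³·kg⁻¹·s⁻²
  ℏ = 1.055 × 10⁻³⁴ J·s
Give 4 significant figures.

One Planck area: A_P = ℏG/c³ = 2.613 × 10⁻⁷⁰ m².
0.360 × 2.613 × 10⁻⁷⁰ m² = 9.407 × 10⁻⁷¹ m²

9.407 × 10⁻⁷¹ m²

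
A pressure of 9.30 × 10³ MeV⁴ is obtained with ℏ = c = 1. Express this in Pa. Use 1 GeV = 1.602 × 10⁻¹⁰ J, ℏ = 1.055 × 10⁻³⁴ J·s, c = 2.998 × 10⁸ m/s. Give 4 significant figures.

Pressure is [E]/[L]³ = [E]⁴/(ℏc)³.
1 GeV⁴ → 1/(ℏc)³ × (1 GeV in J)⁴ = 2.082 × 10³⁷ Pa.
Convert the energy scale: 9.30 × 10³ MeV⁴ = 9.30 × 10⁻⁹ GeV⁴.
Result: 9.30 × 10⁻⁹ × 2.082 × 10³⁷ = 1.936 × 10²⁹ Pa.

1.936 × 10²⁹ Pa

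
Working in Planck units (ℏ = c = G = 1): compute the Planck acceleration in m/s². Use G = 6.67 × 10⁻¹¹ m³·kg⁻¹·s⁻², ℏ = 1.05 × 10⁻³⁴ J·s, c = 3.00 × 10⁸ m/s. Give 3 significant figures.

Dimensional analysis gives a_P = √(c⁷/(ℏG)).
  = √(3.12 × 10¹⁰³)
  = 5.59 × 10⁵¹ m/s²

5.59 × 10⁵¹ m/s²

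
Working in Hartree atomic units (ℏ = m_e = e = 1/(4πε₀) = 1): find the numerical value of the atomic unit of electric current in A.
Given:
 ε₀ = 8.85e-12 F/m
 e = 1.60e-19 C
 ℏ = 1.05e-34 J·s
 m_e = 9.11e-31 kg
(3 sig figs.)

Dimensional analysis gives I_au = e E_h/ℏ = m_e e⁵/((4πε₀)²ℏ³).
E_h = 4.38e-18 J
e·E_h/ℏ = 6.67e-3 A

6.67e-3 A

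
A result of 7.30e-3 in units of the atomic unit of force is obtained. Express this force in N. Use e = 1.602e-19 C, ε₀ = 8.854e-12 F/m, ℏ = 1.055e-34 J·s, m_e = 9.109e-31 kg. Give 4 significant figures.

6.000e-10 N

One atomic unit of force: F_au = E_h/a₀ = m_e²e⁶/((4πε₀)³ℏ⁴) = 8.220e-8 N.
7.30e-3 × 8.220e-8 N = 6.000e-10 N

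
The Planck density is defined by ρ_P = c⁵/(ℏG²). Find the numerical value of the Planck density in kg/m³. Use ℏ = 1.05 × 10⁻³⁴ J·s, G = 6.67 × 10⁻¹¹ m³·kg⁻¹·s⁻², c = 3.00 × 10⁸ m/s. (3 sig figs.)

5.20 × 10⁹⁶ kg/m³

ρ_P = c⁵/(ℏG²)
  = 2.43 × 10⁴² / 4.67 × 10⁻⁵⁵
  = 5.20 × 10⁹⁶ kg/m³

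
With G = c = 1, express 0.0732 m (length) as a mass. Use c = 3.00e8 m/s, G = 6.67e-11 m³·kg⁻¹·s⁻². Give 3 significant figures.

9.88e25 kg

Length → mass via c²/G.
0.0732 m × (c²/G) = 9.88e25 kg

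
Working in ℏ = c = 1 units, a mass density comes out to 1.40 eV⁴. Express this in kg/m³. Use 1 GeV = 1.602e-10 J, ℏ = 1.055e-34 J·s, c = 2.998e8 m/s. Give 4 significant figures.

3.242e-16 kg/m³

Mass density is [E]/(c²[L]³) = [E]⁴/(ℏ³c⁵).
1 GeV⁴ → 1/(ℏ³c⁵) × (1 GeV in J)⁴ = 2.316e20 kg/m³.
Convert the energy scale: 1.40 eV⁴ = 1.40e-36 GeV⁴.
Result: 1.40e-36 × 2.316e20 = 3.242e-16 kg/m³.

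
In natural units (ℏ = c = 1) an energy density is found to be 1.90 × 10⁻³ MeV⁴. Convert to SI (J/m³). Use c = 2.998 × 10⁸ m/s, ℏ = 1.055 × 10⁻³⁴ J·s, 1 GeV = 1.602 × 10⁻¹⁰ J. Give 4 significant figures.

[E]/[L]³ = [E]⁴/(ℏc)³; restore (ℏc)⁻³.
1 GeV⁴ → 1/(ℏc)³ × (1 GeV in J)⁴ = 2.082 × 10³⁷ J/m³.
Convert the energy scale: 1.90 × 10⁻³ MeV⁴ = 1.90 × 10⁻¹⁵ GeV⁴.
Result: 1.90 × 10⁻¹⁵ × 2.082 × 10³⁷ = 3.955 × 10²² J/m³.

3.955 × 10²² J/m³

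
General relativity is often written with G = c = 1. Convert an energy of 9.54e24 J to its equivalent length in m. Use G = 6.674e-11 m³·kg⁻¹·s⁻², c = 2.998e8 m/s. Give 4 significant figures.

Energy → length via G/c⁴.
9.54e24 J × (G/c⁴) = 7.881e-20 m

7.881e-20 m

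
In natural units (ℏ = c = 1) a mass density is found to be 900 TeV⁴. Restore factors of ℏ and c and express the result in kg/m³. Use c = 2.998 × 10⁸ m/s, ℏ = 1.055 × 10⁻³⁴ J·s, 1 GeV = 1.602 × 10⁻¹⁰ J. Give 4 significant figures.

Mass density is [E]/(c²[L]³) = [E]⁴/(ℏ³c⁵).
1 GeV⁴ → 1/(ℏ³c⁵) × (1 GeV in J)⁴ = 2.316 × 10²⁰ kg/m³.
Convert the energy scale: 900 TeV⁴ = 9.00 × 10¹⁴ GeV⁴.
Result: 9.00 × 10¹⁴ × 2.316 × 10²⁰ = 2.084 × 10³⁵ kg/m³.

2.084 × 10³⁵ kg/m³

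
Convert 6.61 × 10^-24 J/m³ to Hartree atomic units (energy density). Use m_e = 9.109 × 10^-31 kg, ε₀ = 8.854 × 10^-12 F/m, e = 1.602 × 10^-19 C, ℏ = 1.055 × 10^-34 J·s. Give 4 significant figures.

atomic unit of energy density: u_au = E_h/a₀³ = m_e⁴e¹⁰/((4πε₀)⁵ℏ⁸) = 2.929 × 10^13 J/m³.
6.61 × 10^-24 / 2.929 × 10^13 = 2.257 × 10^-37

2.257 × 10^-37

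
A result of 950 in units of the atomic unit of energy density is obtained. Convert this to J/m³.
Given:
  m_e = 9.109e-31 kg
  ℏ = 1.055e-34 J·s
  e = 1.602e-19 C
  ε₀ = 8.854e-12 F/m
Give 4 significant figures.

2.783e16 J/m³

One atomic unit of energy density: u_au = E_h/a₀³ = m_e⁴e¹⁰/((4πε₀)⁵ℏ⁸) = 2.929e13 J/m³.
950 × 2.929e13 J/m³ = 2.783e16 J/m³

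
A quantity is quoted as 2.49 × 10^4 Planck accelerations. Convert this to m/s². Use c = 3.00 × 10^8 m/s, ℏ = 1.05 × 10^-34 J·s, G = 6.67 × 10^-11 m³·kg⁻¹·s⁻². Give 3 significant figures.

1.39 × 10^56 m/s²

One Planck acceleration: a_P = √(c⁷/(ℏG)) = 5.59 × 10^51 m/s².
2.49 × 10^4 × 5.59 × 10^51 m/s² = 1.39 × 10^56 m/s²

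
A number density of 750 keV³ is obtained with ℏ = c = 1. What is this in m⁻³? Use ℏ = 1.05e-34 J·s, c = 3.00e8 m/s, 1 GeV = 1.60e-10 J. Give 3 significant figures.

Number density is [L]⁻³ = [E]³/(ℏc)³.
1 GeV³ → 1/(ℏc)³ × (1 GeV in J)³ = 1.31e47 m⁻³.
Convert the energy scale: 750 keV³ = 7.50e-16 GeV³.
Result: 7.50e-16 × 1.31e47 = 9.83e31 m⁻³.

9.83e31 m⁻³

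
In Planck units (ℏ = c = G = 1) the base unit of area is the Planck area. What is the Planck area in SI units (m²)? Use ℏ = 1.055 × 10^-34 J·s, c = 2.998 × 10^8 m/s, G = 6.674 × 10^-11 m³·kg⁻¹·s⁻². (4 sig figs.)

A_P = ℏG/c³
  = 7.041 × 10^-45 / 2.695 × 10^25
  = 2.613 × 10^-70 m²

2.613 × 10^-70 m²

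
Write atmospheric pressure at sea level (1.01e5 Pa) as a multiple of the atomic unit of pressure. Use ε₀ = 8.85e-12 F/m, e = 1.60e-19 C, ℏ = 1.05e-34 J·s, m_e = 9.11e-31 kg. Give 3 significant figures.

3.35e-9

atomic unit of pressure: P_au = E_h/a₀³ = m_e⁴e¹⁰/((4πε₀)⁵ℏ⁸) = 3.01e13 Pa.
1.01e5 / 3.01e13 = 3.35e-9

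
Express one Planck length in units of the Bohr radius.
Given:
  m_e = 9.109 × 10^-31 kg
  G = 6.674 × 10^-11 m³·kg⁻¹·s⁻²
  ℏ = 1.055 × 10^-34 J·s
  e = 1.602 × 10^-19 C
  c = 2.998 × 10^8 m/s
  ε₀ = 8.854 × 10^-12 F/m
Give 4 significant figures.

Planck length: ℓ_P = √(ℏG/c³) = 1.616 × 10^-35 m
Bohr radius: a₀ = 4πε₀ℏ²/(m_e e²) = 5.297 × 10^-11 m
ratio = 1.616 × 10^-35 / 5.297 × 10^-11 = 3.051 × 10^-25

3.051 × 10^-25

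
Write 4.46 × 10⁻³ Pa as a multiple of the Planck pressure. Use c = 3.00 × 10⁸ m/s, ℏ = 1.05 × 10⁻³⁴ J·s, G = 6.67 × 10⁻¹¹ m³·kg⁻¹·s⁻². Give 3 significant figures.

Planck pressure: p_P = c⁷/(ℏG²) = 4.68 × 10¹¹³ Pa.
4.46 × 10⁻³ / 4.68 × 10¹¹³ = 9.53 × 10⁻¹¹⁷

9.53 × 10⁻¹¹⁷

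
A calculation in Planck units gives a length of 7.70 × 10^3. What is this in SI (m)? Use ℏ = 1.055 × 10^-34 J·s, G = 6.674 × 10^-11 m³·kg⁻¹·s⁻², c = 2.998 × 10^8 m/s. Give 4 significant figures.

One Planck length: ℓ_P = √(ℏG/c³) = 1.616 × 10^-35 m.
7.70 × 10^3 × 1.616 × 10^-35 m = 1.245 × 10^-31 m

1.245 × 10^-31 m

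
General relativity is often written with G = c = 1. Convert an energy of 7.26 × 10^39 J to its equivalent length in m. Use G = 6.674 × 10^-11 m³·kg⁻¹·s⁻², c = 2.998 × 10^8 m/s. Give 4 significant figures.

5.998 × 10^-5 m

Energy → length via G/c⁴.
7.26 × 10^39 J × (G/c⁴) = 5.998 × 10^-5 m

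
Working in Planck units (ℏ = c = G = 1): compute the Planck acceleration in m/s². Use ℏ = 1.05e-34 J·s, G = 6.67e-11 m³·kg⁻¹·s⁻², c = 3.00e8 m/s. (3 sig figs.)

From ℏ = c = G = 1 the acceleration scale is a_P = √(c⁷/(ℏG)).
  = √(3.12e103)
  = 5.59e51 m/s²

5.59e51 m/s²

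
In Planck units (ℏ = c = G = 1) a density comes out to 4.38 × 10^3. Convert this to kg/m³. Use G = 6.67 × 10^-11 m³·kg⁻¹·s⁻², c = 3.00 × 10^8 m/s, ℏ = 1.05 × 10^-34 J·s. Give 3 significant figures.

One Planck density: ρ_P = c⁵/(ℏG²) = 5.20 × 10^96 kg/m³.
4.38 × 10^3 × 5.20 × 10^96 kg/m³ = 2.28 × 10^100 kg/m³

2.28 × 10^100 kg/m³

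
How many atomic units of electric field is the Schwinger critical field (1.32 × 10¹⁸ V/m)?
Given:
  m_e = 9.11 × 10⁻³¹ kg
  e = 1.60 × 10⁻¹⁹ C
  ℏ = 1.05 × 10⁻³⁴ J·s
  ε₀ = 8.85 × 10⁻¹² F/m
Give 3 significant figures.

atomic unit of electric field: E_au = E_h/(e a₀) = m_e²e⁵/((4πε₀)³ℏ⁴) = 5.20 × 10¹¹ V/m.
1.32 × 10¹⁸ / 5.20 × 10¹¹ = 2.54 × 10⁶

2.54 × 10⁶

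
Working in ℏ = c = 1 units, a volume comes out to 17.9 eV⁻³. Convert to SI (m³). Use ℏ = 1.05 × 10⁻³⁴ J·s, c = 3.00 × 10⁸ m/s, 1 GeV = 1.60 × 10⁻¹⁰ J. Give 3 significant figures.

Volume is [L]³ = [E]⁻³·(ℏc)³.
1 GeV⁻³ → (ℏc)³ × (1 GeV in J)⁻³ = 7.63 × 10⁻⁴⁸ m³.
Convert the energy scale: 17.9 eV⁻³ = 1.79 × 10²⁸ GeV⁻³.
Result: 1.79 × 10²⁸ × 7.63 × 10⁻⁴⁸ = 1.37 × 10⁻¹⁹ m³.

1.37 × 10⁻¹⁹ m³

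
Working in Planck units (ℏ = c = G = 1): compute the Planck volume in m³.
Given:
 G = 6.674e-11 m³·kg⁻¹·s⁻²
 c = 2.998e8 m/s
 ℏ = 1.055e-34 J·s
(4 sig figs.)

The unique combination of the constants set to 1 with dimensions of volume is V_P = (ℏG/c³)^(3/2).
  = √(1.784e-209)
  = 4.224e-105 m³

4.224e-105 m³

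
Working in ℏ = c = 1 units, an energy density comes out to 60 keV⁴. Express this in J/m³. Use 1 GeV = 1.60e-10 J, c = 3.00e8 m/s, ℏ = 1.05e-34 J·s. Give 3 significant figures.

[E]/[L]³ = [E]⁴/(ℏc)³; restore (ℏc)⁻³.
1 GeV⁴ → 1/(ℏc)³ × (1 GeV in J)⁴ = 2.10e37 J/m³.
Convert the energy scale: 60 keV⁴ = 6.00e-23 GeV⁴.
Result: 6.00e-23 × 2.10e37 = 1.26e15 J/m³.

1.26e15 J/m³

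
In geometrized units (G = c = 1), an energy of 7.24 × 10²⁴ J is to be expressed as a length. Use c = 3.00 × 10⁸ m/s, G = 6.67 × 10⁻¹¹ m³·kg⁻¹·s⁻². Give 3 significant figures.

Energy → length via G/c⁴.
7.24 × 10²⁴ J × (G/c⁴) = 5.96 × 10⁻²⁰ m

5.96 × 10⁻²⁰ m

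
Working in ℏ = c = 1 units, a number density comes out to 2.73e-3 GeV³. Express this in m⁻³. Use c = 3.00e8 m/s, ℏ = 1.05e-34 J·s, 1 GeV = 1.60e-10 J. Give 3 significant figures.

3.58e44 m⁻³

Number density is [L]⁻³ = [E]³/(ℏc)³.
1 GeV³ → 1/(ℏc)³ × (1 GeV in J)³ = 1.31e47 m⁻³.
Result: 2.73e-3 × 1.31e47 = 3.58e44 m⁻³.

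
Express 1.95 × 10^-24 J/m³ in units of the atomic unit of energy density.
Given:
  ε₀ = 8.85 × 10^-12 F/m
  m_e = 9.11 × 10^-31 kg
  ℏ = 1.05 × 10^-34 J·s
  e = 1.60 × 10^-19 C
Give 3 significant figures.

atomic unit of energy density: u_au = E_h/a₀³ = m_e⁴e¹⁰/((4πε₀)⁵ℏ⁸) = 3.01 × 10^13 J/m³.
1.95 × 10^-24 / 3.01 × 10^13 = 6.47 × 10^-38

6.47 × 10^-38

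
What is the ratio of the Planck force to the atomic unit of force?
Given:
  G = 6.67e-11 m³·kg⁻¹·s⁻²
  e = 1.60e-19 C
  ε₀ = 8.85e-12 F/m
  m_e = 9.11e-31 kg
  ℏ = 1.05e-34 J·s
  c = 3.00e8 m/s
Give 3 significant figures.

Planck force: F_P = c⁴/G = 1.21e44 N
atomic unit of force: F_au = E_h/a₀ = m_e²e⁶/((4πε₀)³ℏ⁴) = 8.33e-8 N
ratio = 1.21e44 / 8.33e-8 = 1.46e51

1.46e51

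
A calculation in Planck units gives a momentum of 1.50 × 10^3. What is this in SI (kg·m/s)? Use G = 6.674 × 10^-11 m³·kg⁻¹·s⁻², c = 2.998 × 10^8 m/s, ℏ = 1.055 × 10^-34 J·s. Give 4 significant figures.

9.790 × 10^3 kg·m/s

One Planck momentum: p_P = √(ℏc³/G) = 6.527 kg·m/s.
1.50 × 10^3 × 6.527 kg·m/s = 9.790 × 10^3 kg·m/s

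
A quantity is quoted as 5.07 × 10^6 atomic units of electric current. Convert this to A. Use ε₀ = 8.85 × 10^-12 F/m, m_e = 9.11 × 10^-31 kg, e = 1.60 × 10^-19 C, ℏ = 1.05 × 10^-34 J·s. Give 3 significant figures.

One atomic unit of electric current: I_au = e E_h/ℏ = m_e e⁵/((4πε₀)²ℏ³) = 6.67 × 10^-3 A.
5.07 × 10^6 × 6.67 × 10^-3 A = 3.38 × 10^4 A

3.38 × 10^4 A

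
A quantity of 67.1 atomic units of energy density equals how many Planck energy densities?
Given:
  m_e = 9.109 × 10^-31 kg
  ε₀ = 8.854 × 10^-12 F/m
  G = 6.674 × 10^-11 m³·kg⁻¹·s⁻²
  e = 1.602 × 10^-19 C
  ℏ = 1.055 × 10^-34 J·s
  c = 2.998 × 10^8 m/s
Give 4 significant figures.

4.243 × 10^-99

atomic unit of energy density: u_au = E_h/a₀³ = m_e⁴e¹⁰/((4πε₀)⁵ℏ⁸) = 2.929 × 10^13 J/m³
Planck energy density: u_P = c⁷/(ℏG²) = 4.632 × 10^113 J/m³
67.1 × 2.929 × 10^13 / 4.632 × 10^113 = 4.243 × 10^-99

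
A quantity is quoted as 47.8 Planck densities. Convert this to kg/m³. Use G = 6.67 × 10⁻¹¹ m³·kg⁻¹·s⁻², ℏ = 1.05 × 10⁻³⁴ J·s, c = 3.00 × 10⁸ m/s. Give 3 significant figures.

2.49 × 10⁹⁸ kg/m³

One Planck density: ρ_P = c⁵/(ℏG²) = 5.20 × 10⁹⁶ kg/m³.
47.8 × 5.20 × 10⁹⁶ kg/m³ = 2.49 × 10⁹⁸ kg/m³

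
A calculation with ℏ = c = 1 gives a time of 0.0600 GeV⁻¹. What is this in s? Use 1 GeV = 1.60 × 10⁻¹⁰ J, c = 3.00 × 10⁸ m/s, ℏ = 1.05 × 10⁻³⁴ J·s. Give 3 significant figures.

3.94 × 10⁻²⁶ s

A time is [E]⁻¹ in ℏ=c=1; restore one factor of ℏ.
1 GeV⁻¹ → ℏ × (1 GeV in J)⁻¹ = 6.56 × 10⁻²⁵ s.
Result: 0.0600 × 6.56 × 10⁻²⁵ = 3.94 × 10⁻²⁶ s.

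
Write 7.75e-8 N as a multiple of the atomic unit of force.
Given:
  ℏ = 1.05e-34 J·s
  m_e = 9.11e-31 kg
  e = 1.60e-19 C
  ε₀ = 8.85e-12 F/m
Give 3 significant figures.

0.931

atomic unit of force: F_au = E_h/a₀ = m_e²e⁶/((4πε₀)³ℏ⁴) = 8.33e-8 N.
7.75e-8 / 8.33e-8 = 0.931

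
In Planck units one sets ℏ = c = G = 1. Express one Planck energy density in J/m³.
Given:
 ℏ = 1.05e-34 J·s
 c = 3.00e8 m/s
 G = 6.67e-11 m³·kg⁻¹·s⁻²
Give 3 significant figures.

u_P = c⁷/(ℏG²)
  = 2.19e59 / 4.67e-55
  = 4.68e113 J/m³

4.68e113 J/m³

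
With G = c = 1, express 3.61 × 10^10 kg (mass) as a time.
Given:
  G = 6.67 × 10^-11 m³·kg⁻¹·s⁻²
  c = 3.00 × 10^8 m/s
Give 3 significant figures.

Mass → time via G/c³.
3.61 × 10^10 kg × (G/c³) = 8.92 × 10^-26 s

8.92 × 10^-26 s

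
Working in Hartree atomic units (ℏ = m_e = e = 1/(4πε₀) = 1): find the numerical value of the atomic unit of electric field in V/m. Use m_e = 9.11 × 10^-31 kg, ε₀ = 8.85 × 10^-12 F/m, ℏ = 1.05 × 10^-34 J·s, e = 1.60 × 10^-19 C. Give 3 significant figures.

The unique combination of the constants set to 1 with dimensions of electric field is E_au = E_h/(e a₀) = m_e²e⁵/((4πε₀)³ℏ⁴).
E_h = 4.38 × 10^-18 J
a₀ = 5.26 × 10^-11 m
E_h/(e·a₀) = 5.20 × 10^11 V/m

5.20 × 10^11 V/m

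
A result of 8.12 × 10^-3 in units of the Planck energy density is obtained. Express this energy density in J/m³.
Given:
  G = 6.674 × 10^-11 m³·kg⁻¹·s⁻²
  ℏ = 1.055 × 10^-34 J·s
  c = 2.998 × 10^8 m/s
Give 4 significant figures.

3.761 × 10^111 J/m³

One Planck energy density: u_P = c⁷/(ℏG²) = 4.632 × 10^113 J/m³.
8.12 × 10^-3 × 4.632 × 10^113 J/m³ = 3.761 × 10^111 J/m³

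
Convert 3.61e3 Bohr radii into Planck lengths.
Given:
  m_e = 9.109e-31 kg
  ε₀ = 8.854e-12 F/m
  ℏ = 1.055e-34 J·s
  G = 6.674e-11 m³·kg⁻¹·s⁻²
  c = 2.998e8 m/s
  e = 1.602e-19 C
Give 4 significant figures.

1.183e28

Bohr radius: a₀ = 4πε₀ℏ²/(m_e e²) = 5.297e-11 m
Planck length: ℓ_P = √(ℏG/c³) = 1.616e-35 m
3.61e3 × 5.297e-11 / 1.616e-35 = 1.183e28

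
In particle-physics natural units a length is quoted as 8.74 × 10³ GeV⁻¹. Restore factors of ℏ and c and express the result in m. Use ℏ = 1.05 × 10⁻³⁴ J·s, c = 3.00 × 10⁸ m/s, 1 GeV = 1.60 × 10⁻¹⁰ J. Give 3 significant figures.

A length is [E]⁻¹ in ℏ=c=1; restore one factor of ℏc.
1 GeV⁻¹ → ℏc × (1 GeV in J)⁻¹ = 1.97 × 10⁻¹⁶ m.
Result: 8.74 × 10³ × 1.97 × 10⁻¹⁶ = 1.72 × 10⁻¹² m.

1.72 × 10⁻¹² m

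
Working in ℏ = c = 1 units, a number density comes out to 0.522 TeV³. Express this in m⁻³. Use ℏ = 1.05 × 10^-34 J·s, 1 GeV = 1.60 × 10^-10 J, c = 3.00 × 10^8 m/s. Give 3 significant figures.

6.84 × 10^55 m⁻³

Number density is [L]⁻³ = [E]³/(ℏc)³.
1 GeV³ → 1/(ℏc)³ × (1 GeV in J)³ = 1.31 × 10^47 m⁻³.
Convert the energy scale: 0.522 TeV³ = 5.22 × 10^8 GeV³.
Result: 5.22 × 10^8 × 1.31 × 10^47 = 6.84 × 10^55 m⁻³.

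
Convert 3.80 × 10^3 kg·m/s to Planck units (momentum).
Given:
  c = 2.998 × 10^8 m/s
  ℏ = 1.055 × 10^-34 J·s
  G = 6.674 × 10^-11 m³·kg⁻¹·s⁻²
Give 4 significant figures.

582.2

Planck momentum: p_P = √(ℏc³/G) = 6.527 kg·m/s.
3.80 × 10^3 / 6.527 = 582.2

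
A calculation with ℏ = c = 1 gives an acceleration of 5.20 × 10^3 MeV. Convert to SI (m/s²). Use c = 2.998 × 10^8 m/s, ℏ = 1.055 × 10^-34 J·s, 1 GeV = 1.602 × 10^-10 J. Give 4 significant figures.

Acceleration is [L]/[T]² = c·[E]/ℏ.
1 GeV → c/ℏ × (1 GeV in J) = 4.552 × 10^32 m/s².
Convert the energy scale: 5.20 × 10^3 MeV = 5.20 GeV.
Result: 5.20 × 4.552 × 10^32 = 2.367 × 10^33 m/s².

2.367 × 10^33 m/s²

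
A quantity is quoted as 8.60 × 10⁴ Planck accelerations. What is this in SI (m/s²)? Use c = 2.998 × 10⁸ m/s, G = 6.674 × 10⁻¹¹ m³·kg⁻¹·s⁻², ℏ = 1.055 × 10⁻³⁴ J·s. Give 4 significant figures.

4.782 × 10⁵⁶ m/s²

One Planck acceleration: a_P = √(c⁷/(ℏG)) = 5.560 × 10⁵¹ m/s².
8.60 × 10⁴ × 5.560 × 10⁵¹ m/s² = 4.782 × 10⁵⁶ m/s²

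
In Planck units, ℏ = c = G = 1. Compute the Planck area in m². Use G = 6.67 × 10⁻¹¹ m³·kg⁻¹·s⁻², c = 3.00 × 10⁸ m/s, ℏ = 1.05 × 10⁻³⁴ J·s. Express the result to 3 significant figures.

From ℏ = c = G = 1 the area scale is A_P = ℏG/c³.
  = 7.00 × 10⁻⁴⁵ / 2.70 × 10²⁵
  = 2.59 × 10⁻⁷⁰ m²

2.59 × 10⁻⁷⁰ m²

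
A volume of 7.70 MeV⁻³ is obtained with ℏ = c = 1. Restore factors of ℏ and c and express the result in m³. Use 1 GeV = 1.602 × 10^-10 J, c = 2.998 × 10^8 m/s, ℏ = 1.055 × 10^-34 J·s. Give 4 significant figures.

5.926 × 10^-38 m³

Volume is [L]³ = [E]⁻³·(ℏc)³.
1 GeV⁻³ → (ℏc)³ × (1 GeV in J)⁻³ = 7.696 × 10^-48 m³.
Convert the energy scale: 7.70 MeV⁻³ = 7.70 × 10^9 GeV⁻³.
Result: 7.70 × 10^9 × 7.696 × 10^-48 = 5.926 × 10^-38 m³.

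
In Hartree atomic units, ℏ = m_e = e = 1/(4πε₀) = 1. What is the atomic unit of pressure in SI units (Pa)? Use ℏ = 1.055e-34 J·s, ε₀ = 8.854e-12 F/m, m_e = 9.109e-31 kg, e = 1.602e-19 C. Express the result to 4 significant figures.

2.929e13 Pa

From ℏ = m_e = e = 1/(4πε₀) = 1 the pressure scale is P_au = E_h/a₀³ = m_e⁴e¹⁰/((4πε₀)⁵ℏ⁸).
E_h = 4.354e-18 J
a₀ = 5.297e-11 m
E_h/a₀³ = 2.929e13 Pa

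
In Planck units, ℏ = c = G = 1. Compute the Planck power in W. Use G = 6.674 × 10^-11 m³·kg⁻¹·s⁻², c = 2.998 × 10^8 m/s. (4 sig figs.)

From ℏ = c = G = 1 the power scale is P_P = c⁵/G.
  = 2.422 × 10^42 / 6.674 × 10^-11
  = 3.629 × 10^52 W

3.629 × 10^52 W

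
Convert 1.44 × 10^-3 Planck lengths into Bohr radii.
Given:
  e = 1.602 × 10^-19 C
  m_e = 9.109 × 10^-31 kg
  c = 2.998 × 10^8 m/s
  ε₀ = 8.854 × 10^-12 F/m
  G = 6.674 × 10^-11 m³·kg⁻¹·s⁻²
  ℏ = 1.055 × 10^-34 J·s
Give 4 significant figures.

Planck length: ℓ_P = √(ℏG/c³) = 1.616 × 10^-35 m
Bohr radius: a₀ = 4πε₀ℏ²/(m_e e²) = 5.297 × 10^-11 m
1.44 × 10^-3 × 1.616 × 10^-35 / 5.297 × 10^-11 = 4.394 × 10^-28

4.394 × 10^-28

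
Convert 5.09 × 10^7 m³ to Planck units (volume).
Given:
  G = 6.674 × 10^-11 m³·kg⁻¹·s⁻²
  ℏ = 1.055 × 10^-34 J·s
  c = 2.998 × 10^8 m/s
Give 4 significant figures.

Planck volume: V_P = (ℏG/c³)^(3/2) = 4.224 × 10^-105 m³.
5.09 × 10^7 / 4.224 × 10^-105 = 1.205 × 10^112

1.205 × 10^112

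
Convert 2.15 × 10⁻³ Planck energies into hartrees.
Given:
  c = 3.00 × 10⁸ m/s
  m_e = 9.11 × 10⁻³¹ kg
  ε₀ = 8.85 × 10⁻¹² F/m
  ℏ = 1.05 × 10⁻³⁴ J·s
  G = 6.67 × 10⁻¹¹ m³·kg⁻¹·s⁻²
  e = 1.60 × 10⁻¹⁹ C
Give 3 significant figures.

Planck energy: E_P = √(ℏc⁵/G) = 1.96 × 10⁹ J
hartree: E_h = m_e e⁴/(4πε₀ℏ)² = 4.38 × 10⁻¹⁸ J
2.15 × 10⁻³ × 1.96 × 10⁹ / 4.38 × 10⁻¹⁸ = 9.60 × 10²³

9.60 × 10²³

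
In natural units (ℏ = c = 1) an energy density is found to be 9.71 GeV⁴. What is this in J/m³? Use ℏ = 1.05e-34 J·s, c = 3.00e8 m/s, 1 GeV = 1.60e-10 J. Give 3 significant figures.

[E]/[L]³ = [E]⁴/(ℏc)³; restore (ℏc)⁻³.
1 GeV⁴ → 1/(ℏc)³ × (1 GeV in J)⁴ = 2.10e37 J/m³.
Result: 9.71 × 2.10e37 = 2.04e38 J/m³.

2.04e38 J/m³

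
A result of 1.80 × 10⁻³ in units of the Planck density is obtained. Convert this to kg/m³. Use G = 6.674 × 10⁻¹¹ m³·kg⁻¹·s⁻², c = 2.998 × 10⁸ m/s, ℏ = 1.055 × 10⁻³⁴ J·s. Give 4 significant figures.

One Planck density: ρ_P = c⁵/(ℏG²) = 5.154 × 10⁹⁶ kg/m³.
1.80 × 10⁻³ × 5.154 × 10⁹⁶ kg/m³ = 9.277 × 10⁹³ kg/m³

9.277 × 10⁹³ kg/m³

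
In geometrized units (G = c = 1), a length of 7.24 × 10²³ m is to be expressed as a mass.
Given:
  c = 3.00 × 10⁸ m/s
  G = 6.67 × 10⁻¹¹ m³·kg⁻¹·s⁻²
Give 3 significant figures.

9.77 × 10⁵⁰ kg

Length → mass via c²/G.
7.24 × 10²³ m × (c²/G) = 9.77 × 10⁵⁰ kg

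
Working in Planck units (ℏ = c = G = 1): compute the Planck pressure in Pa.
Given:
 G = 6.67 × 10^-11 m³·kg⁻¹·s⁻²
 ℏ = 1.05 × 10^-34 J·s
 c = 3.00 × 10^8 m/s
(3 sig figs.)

Dimensional analysis gives p_P = c⁷/(ℏG²).
  = 2.19 × 10^59 / 4.67 × 10^-55
  = 4.68 × 10^113 Pa

4.68 × 10^113 Pa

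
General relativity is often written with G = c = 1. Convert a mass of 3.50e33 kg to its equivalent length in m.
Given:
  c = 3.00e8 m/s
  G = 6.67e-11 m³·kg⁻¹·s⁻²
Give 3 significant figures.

2.59e6 m

In G = c = 1 units mass has dimensions of length; the conversion factor is G/c².
3.50e33 kg × (G/c²) = 2.59e6 m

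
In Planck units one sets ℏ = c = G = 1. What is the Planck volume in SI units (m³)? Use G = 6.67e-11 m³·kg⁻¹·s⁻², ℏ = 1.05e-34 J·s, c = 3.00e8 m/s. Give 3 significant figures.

4.18e-105 m³

V_P = (ℏG/c³)^(3/2)
  = √(1.75e-209)
  = 4.18e-105 m³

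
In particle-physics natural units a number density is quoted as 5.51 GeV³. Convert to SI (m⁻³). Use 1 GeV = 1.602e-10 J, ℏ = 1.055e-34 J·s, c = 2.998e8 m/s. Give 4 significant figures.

7.160e47 m⁻³

Number density is [L]⁻³ = [E]³/(ℏc)³.
1 GeV³ → 1/(ℏc)³ × (1 GeV in J)³ = 1.299e47 m⁻³.
Result: 5.51 × 1.299e47 = 7.160e47 m⁻³.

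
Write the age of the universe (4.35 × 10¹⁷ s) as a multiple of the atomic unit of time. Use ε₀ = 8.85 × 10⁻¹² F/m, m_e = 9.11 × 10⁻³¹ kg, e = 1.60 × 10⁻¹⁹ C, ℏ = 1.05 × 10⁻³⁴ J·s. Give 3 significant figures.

atomic unit of time: τ_au = (4πε₀)²ℏ³/(m_e e⁴) = 2.40 × 10⁻¹⁷ s.
4.35 × 10¹⁷ / 2.40 × 10⁻¹⁷ = 1.81 × 10³⁴

1.81 × 10³⁴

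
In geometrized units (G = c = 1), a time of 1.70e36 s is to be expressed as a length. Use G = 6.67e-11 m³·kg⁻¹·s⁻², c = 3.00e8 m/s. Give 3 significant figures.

Time → length via c.
1.70e36 s × (c) = 5.10e44 m

5.10e44 m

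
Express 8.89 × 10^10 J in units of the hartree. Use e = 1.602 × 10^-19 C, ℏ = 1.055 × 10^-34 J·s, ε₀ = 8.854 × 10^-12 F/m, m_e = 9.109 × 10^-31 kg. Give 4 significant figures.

2.042 × 10^28

hartree: E_h = m_e e⁴/(4πε₀ℏ)² = 4.354 × 10^-18 J.
8.89 × 10^10 / 4.354 × 10^-18 = 2.042 × 10^28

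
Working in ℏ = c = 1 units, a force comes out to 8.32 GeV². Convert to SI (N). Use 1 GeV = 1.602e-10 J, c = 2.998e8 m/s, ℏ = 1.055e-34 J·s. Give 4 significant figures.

Force is [E]/[L] = [E]²/(ℏc); restore (ℏc)⁻¹.
1 GeV² → 1/(ℏc) × (1 GeV in J)² = 8.114e5 N.
Result: 8.32 × 8.114e5 = 6.751e6 N.

6.751e6 N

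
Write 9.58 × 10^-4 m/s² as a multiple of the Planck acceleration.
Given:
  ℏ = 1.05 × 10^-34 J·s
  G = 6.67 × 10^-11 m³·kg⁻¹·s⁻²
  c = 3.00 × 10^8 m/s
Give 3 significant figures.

1.71 × 10^-55

Planck acceleration: a_P = √(c⁷/(ℏG)) = 5.59 × 10^51 m/s².
9.58 × 10^-4 / 5.59 × 10^51 = 1.71 × 10^-55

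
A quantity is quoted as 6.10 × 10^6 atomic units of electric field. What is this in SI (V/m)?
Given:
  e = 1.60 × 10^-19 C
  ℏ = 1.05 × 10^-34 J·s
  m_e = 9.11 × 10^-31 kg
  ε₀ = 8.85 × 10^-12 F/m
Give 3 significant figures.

One atomic unit of electric field: E_au = E_h/(e a₀) = m_e²e⁵/((4πε₀)³ℏ⁴) = 5.20 × 10^11 V/m.
6.10 × 10^6 × 5.20 × 10^11 V/m = 3.18 × 10^18 V/m

3.18 × 10^18 V/m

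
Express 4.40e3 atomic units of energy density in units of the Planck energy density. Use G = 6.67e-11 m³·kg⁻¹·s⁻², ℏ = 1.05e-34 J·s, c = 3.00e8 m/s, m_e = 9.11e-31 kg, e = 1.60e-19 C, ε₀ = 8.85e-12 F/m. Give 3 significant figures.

atomic unit of energy density: u_au = E_h/a₀³ = m_e⁴e¹⁰/((4πε₀)⁵ℏ⁸) = 3.01e13 J/m³
Planck energy density: u_P = c⁷/(ℏG²) = 4.68e113 J/m³
4.40e3 × 3.01e13 / 4.68e113 = 2.83e-97

2.83e-97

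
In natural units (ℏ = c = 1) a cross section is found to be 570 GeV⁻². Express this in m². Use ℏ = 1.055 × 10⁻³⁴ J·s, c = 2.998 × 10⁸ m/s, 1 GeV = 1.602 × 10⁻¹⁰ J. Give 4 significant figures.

Area is [L]² = [E]⁻²·(ℏc)²; restore (ℏc)².
1 GeV⁻² → (ℏc)² × (1 GeV in J)⁻² = 3.898 × 10⁻³² m².
Result: 570 × 3.898 × 10⁻³² = 2.222 × 10⁻²⁹ m².

2.222 × 10⁻²⁹ m²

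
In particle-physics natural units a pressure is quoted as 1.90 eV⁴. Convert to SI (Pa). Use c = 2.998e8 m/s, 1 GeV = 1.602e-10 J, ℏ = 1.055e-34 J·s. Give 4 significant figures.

39.55 Pa

Pressure is [E]/[L]³ = [E]⁴/(ℏc)³.
1 GeV⁴ → 1/(ℏc)³ × (1 GeV in J)⁴ = 2.082e37 Pa.
Convert the energy scale: 1.90 eV⁴ = 1.90e-36 GeV⁴.
Result: 1.90e-36 × 2.082e37 = 39.55 Pa.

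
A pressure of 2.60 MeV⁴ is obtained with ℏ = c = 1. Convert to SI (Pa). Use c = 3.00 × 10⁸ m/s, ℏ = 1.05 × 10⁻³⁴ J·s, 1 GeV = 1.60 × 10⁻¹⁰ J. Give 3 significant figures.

Pressure is [E]/[L]³ = [E]⁴/(ℏc)³.
1 GeV⁴ → 1/(ℏc)³ × (1 GeV in J)⁴ = 2.10 × 10³⁷ Pa.
Convert the energy scale: 2.60 MeV⁴ = 2.60 × 10⁻¹² GeV⁴.
Result: 2.60 × 10⁻¹² × 2.10 × 10³⁷ = 5.45 × 10²⁵ Pa.

5.45 × 10²⁵ Pa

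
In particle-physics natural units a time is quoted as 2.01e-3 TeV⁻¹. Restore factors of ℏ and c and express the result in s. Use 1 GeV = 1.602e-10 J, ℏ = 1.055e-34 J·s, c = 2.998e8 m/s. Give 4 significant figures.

A time is [E]⁻¹ in ℏ=c=1; restore one factor of ℏ.
1 GeV⁻¹ → ℏ × (1 GeV in J)⁻¹ = 6.586e-25 s.
Convert the energy scale: 2.01e-3 TeV⁻¹ = 2.01e-6 GeV⁻¹.
Result: 2.01e-6 × 6.586e-25 = 1.324e-30 s.

1.324e-30 s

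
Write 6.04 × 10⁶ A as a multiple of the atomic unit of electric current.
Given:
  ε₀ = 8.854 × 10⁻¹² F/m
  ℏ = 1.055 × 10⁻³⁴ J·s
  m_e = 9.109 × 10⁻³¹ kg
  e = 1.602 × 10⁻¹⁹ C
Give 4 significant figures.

9.135 × 10⁸

atomic unit of electric current: I_au = e E_h/ℏ = m_e e⁵/((4πε₀)²ℏ³) = 6.612 × 10⁻³ A.
6.04 × 10⁶ / 6.612 × 10⁻³ = 9.135 × 10⁸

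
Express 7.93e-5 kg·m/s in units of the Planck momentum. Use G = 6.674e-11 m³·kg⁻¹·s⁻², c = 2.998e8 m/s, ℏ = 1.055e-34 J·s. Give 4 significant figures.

Planck momentum: p_P = √(ℏc³/G) = 6.527 kg·m/s.
7.93e-5 / 6.527 = 1.215e-5

1.215e-5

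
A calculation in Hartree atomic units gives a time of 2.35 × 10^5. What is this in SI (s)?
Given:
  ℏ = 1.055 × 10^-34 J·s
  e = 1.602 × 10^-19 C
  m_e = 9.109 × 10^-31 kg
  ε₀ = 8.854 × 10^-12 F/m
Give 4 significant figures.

One atomic unit of time: τ_au = (4πε₀)²ℏ³/(m_e e⁴) = 2.423 × 10^-17 s.
2.35 × 10^5 × 2.423 × 10^-17 s = 5.694 × 10^-12 s

5.694 × 10^-12 s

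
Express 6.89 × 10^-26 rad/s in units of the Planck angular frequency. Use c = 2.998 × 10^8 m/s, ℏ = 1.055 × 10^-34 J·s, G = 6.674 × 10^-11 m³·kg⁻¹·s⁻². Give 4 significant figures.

Planck angular frequency: ω_P = √(c⁵/(ℏG)) = 1.855 × 10^43 rad/s.
6.89 × 10^-26 / 1.855 × 10^43 = 3.715 × 10^-69

3.715 × 10^-69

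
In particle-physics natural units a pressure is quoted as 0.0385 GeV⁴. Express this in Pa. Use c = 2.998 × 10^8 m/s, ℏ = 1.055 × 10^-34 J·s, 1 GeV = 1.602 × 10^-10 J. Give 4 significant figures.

8.014 × 10^35 Pa

Pressure is [E]/[L]³ = [E]⁴/(ℏc)³.
1 GeV⁴ → 1/(ℏc)³ × (1 GeV in J)⁴ = 2.082 × 10^37 Pa.
Result: 0.0385 × 2.082 × 10^37 = 8.014 × 10^35 Pa.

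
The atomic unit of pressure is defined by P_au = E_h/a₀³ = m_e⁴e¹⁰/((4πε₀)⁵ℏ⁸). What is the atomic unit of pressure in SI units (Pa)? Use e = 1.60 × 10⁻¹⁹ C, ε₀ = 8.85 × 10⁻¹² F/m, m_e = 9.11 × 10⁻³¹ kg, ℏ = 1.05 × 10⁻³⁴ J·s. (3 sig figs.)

3.01 × 10¹³ Pa

P_au = E_h/a₀³ = m_e⁴e¹⁰/((4πε₀)⁵ℏ⁸)
E_h = 4.38 × 10⁻¹⁸ J
a₀ = 5.26 × 10⁻¹¹ m
E_h/a₀³ = 3.01 × 10¹³ Pa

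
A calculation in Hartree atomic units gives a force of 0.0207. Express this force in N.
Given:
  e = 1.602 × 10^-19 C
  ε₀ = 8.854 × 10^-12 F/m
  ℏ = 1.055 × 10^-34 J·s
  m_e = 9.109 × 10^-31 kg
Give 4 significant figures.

1.701 × 10^-9 N

One atomic unit of force: F_au = E_h/a₀ = m_e²e⁶/((4πε₀)³ℏ⁴) = 8.220 × 10^-8 N.
0.0207 × 8.220 × 10^-8 N = 1.701 × 10^-9 N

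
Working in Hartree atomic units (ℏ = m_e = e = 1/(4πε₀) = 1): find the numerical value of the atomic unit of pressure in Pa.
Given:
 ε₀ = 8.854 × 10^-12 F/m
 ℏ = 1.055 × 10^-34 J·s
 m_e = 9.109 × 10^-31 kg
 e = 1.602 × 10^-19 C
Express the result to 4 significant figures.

Dimensional analysis gives P_au = E_h/a₀³ = m_e⁴e¹⁰/((4πε₀)⁵ℏ⁸).
E_h = 4.354 × 10^-18 J
a₀ = 5.297 × 10^-11 m
E_h/a₀³ = 2.929 × 10^13 Pa

2.929 × 10^13 Pa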